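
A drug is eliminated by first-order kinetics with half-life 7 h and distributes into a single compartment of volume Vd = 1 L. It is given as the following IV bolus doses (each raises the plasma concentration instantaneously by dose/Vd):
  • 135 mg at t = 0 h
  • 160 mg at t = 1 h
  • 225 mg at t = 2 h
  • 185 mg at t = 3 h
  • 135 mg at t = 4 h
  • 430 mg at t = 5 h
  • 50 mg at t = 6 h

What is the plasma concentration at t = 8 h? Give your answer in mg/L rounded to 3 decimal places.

829.459 mg/L

k = ln 2 / 7 = 0.09902 per h
Dose 1 (135 mg at t=0 h): 135·exp(−0.09902·8) = 61.136 mg/L
Dose 2 (160 mg at t=1 h): 160·exp(−0.09902·7) = 80.000 mg/L
Dose 3 (225 mg at t=2 h): 225·exp(−0.09902·6) = 124.210 mg/L
Dose 4 (185 mg at t=3 h): 185·exp(−0.09902·5) = 112.759 mg/L
Dose 5 (135 mg at t=4 h): 135·exp(−0.09902·4) = 90.848 mg/L
Dose 6 (430 mg at t=5 h): 430·exp(−0.09902·3) = 319.489 mg/L
Dose 7 (50 mg at t=6 h): 50·exp(−0.09902·2) = 41.017 mg/L
C(8) = 61.136 + 80.000 + 124.210 + 112.759 + 90.848 + 319.489 + 41.017 = 829.459 mg/L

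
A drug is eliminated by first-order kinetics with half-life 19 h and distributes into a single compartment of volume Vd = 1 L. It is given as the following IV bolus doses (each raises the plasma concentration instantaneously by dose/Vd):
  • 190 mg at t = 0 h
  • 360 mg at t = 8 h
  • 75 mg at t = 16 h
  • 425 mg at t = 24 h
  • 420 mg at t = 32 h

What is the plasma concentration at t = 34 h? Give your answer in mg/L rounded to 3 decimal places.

918.825 mg/L

k = ln 2 / 19 = 0.03648 per h
Dose 1 (190 mg at t=0 h): 190·exp(−0.03648·34) = 54.963 mg/L
Dose 2 (360 mg at t=8 h): 360·exp(−0.03648·26) = 139.433 mg/L
Dose 3 (75 mg at t=16 h): 75·exp(−0.03648·18) = 38.893 mg/L
Dose 4 (425 mg at t=24 h): 425·exp(−0.03648·10) = 295.088 mg/L
Dose 5 (420 mg at t=32 h): 420·exp(−0.03648·2) = 390.447 mg/L
C(34) = 54.963 + 139.433 + 38.893 + 295.088 + 390.447 = 918.825 mg/L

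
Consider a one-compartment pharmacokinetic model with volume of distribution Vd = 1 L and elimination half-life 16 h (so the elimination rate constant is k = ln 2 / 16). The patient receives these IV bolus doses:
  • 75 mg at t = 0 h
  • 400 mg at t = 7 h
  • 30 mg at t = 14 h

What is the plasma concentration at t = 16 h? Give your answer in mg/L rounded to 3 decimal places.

k = ln 2 / 16 = 0.04332 per h
Dose 1 (75 mg at t=0 h): 75·exp(−0.04332·16) = 37.500 mg/L
Dose 2 (400 mg at t=7 h): 400·exp(−0.04332·9) = 270.851 mg/L
Dose 3 (30 mg at t=14 h): 30·exp(−0.04332·2) = 27.510 mg/L
C(16) = 37.500 + 270.851 + 27.510 = 335.861 mg/L

335.861 mg/L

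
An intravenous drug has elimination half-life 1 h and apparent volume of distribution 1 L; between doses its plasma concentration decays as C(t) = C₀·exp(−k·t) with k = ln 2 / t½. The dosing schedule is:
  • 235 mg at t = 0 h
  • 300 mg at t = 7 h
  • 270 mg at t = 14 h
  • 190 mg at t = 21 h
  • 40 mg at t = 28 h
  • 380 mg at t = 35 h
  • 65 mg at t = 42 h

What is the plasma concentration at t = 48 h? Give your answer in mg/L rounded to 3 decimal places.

1.062 mg/L

k = ln 2 / 1 = 0.69315 per h
Dose 1 (235 mg at t=0 h): 235·exp(−0.69315·48) = 0.000 mg/L
Dose 2 (300 mg at t=7 h): 300·exp(−0.69315·41) = 0.000 mg/L
Dose 3 (270 mg at t=14 h): 270·exp(−0.69315·34) = 0.000 mg/L
Dose 4 (190 mg at t=21 h): 190·exp(−0.69315·27) = 0.000 mg/L
Dose 5 (40 mg at t=28 h): 40·exp(−0.69315·20) = 0.000 mg/L
Dose 6 (380 mg at t=35 h): 380·exp(−0.69315·13) = 0.046 mg/L
Dose 7 (65 mg at t=42 h): 65·exp(−0.69315·6) = 1.016 mg/L
C(48) = 0.000 + 0.000 + 0.000 + 0.000 + 0.000 + 0.046 + 1.016 = 1.062 mg/L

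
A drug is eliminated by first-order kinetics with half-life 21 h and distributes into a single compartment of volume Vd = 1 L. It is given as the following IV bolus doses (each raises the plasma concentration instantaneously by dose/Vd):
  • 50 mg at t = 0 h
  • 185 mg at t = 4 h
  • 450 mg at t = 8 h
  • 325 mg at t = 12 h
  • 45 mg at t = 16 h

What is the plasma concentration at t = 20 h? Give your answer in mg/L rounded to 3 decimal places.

726.776 mg/L

k = ln 2 / 21 = 0.03301 per h
Dose 1 (50 mg at t=0 h): 50·exp(−0.03301·20) = 25.839 mg/L
Dose 2 (185 mg at t=4 h): 185·exp(−0.03301·16) = 109.098 mg/L
Dose 3 (450 mg at t=8 h): 450·exp(−0.03301·12) = 302.828 mg/L
Dose 4 (325 mg at t=12 h): 325·exp(−0.03301·8) = 249.577 mg/L
Dose 5 (45 mg at t=16 h): 45·exp(−0.03301·4) = 39.434 mg/L
C(20) = 25.839 + 109.098 + 302.828 + 249.577 + 39.434 = 726.776 mg/L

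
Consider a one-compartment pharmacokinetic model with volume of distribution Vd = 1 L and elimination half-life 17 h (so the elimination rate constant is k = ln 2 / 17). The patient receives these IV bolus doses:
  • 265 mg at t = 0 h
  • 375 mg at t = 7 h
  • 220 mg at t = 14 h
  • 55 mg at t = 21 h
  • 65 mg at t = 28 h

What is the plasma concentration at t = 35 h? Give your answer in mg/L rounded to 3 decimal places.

356.722 mg/L

k = ln 2 / 17 = 0.04077 per h
Dose 1 (265 mg at t=0 h): 265·exp(−0.04077·35) = 63.603 mg/L
Dose 2 (375 mg at t=7 h): 375·exp(−0.04077·28) = 119.734 mg/L
Dose 3 (220 mg at t=14 h): 220·exp(−0.04077·21) = 93.446 mg/L
Dose 4 (55 mg at t=21 h): 55·exp(−0.04077·14) = 31.078 mg/L
Dose 5 (65 mg at t=28 h): 65·exp(−0.04077·7) = 48.861 mg/L
C(35) = 63.603 + 119.734 + 93.446 + 31.078 + 48.861 = 356.722 mg/L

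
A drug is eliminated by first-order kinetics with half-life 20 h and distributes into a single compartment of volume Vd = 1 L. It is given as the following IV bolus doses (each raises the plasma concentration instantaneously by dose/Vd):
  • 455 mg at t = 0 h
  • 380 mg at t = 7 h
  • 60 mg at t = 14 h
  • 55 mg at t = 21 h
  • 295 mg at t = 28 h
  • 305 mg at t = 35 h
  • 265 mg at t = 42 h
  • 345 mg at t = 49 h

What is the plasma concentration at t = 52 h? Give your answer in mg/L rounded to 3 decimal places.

985.722 mg/L

k = ln 2 / 20 = 0.03466 per h
Dose 1 (455 mg at t=0 h): 455·exp(−0.03466·52) = 75.047 mg/L
Dose 2 (380 mg at t=7 h): 380·exp(−0.03466·45) = 79.885 mg/L
Dose 3 (60 mg at t=14 h): 60·exp(−0.03466·38) = 16.077 mg/L
Dose 4 (55 mg at t=21 h): 55·exp(−0.03466·31) = 18.783 mg/L
Dose 5 (295 mg at t=28 h): 295·exp(−0.03466·24) = 128.406 mg/L
Dose 6 (305 mg at t=35 h): 305·exp(−0.03466·17) = 169.209 mg/L
Dose 7 (265 mg at t=42 h): 265·exp(−0.03466·10) = 187.383 mg/L
Dose 8 (345 mg at t=49 h): 345·exp(−0.03466·3) = 310.931 mg/L
C(52) = 75.047 + 79.885 + 16.077 + 18.783 + 128.406 + 169.209 + 187.383 + 310.931 = 985.722 mg/L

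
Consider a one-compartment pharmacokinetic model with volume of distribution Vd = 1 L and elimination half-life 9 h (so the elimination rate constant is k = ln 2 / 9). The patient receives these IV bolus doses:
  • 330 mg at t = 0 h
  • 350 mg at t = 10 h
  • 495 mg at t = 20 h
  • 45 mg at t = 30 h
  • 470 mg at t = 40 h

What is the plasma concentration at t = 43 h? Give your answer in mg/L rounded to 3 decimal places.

k = ln 2 / 9 = 0.07702 per h
Dose 1 (330 mg at t=0 h): 330·exp(−0.07702·43) = 12.030 mg/L
Dose 2 (350 mg at t=10 h): 350·exp(−0.07702·33) = 27.561 mg/L
Dose 3 (495 mg at t=20 h): 495·exp(−0.07702·23) = 84.199 mg/L
Dose 4 (45 mg at t=30 h): 45·exp(−0.07702·13) = 16.535 mg/L
Dose 5 (470 mg at t=40 h): 470·exp(−0.07702·3) = 373.039 mg/L
C(43) = 12.030 + 27.561 + 84.199 + 16.535 + 373.039 = 513.363 mg/L

513.363 mg/L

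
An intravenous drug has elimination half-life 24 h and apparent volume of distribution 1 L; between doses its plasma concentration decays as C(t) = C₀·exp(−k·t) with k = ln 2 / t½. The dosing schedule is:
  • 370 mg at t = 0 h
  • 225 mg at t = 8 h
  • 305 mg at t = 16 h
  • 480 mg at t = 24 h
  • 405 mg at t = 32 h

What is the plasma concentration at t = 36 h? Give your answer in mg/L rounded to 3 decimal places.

1102.442 mg/L

k = ln 2 / 24 = 0.02888 per h
Dose 1 (370 mg at t=0 h): 370·exp(−0.02888·36) = 130.815 mg/L
Dose 2 (225 mg at t=8 h): 225·exp(−0.02888·28) = 100.226 mg/L
Dose 3 (305 mg at t=16 h): 305·exp(−0.02888·20) = 171.175 mg/L
Dose 4 (480 mg at t=24 h): 480·exp(−0.02888·12) = 339.411 mg/L
Dose 5 (405 mg at t=32 h): 405·exp(−0.02888·4) = 360.814 mg/L
C(36) = 130.815 + 100.226 + 171.175 + 339.411 + 360.814 = 1102.442 mg/L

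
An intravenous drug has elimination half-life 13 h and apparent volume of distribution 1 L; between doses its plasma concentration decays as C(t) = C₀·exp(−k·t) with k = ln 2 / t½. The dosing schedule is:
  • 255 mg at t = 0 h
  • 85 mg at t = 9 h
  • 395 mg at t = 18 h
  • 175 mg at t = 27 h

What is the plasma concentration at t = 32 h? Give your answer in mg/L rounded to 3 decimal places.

392.524 mg/L

k = ln 2 / 13 = 0.05332 per h
Dose 1 (255 mg at t=0 h): 255·exp(−0.05332·32) = 46.296 mg/L
Dose 2 (85 mg at t=9 h): 85·exp(−0.05332·23) = 24.936 mg/L
Dose 3 (395 mg at t=18 h): 395·exp(−0.05332·14) = 187.245 mg/L
Dose 4 (175 mg at t=27 h): 175·exp(−0.05332·5) = 134.047 mg/L
C(32) = 46.296 + 24.936 + 187.245 + 134.047 = 392.524 mg/L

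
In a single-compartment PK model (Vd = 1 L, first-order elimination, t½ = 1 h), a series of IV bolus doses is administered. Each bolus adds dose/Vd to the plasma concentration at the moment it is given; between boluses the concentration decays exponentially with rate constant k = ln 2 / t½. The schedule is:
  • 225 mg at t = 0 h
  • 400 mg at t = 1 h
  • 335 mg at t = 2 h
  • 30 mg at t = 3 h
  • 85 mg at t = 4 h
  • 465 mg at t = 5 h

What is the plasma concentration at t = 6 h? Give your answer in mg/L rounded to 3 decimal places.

k = ln 2 / 1 = 0.69315 per h
Dose 1 (225 mg at t=0 h): 225·exp(−0.69315·6) = 3.516 mg/L
Dose 2 (400 mg at t=1 h): 400·exp(−0.69315·5) = 12.500 mg/L
Dose 3 (335 mg at t=2 h): 335·exp(−0.69315·4) = 20.938 mg/L
Dose 4 (30 mg at t=3 h): 30·exp(−0.69315·3) = 3.750 mg/L
Dose 5 (85 mg at t=4 h): 85·exp(−0.69315·2) = 21.250 mg/L
Dose 6 (465 mg at t=5 h): 465·exp(−0.69315·1) = 232.500 mg/L
C(6) = 3.516 + 12.500 + 20.938 + 3.750 + 21.250 + 232.500 = 294.453 mg/L

294.453 mg/L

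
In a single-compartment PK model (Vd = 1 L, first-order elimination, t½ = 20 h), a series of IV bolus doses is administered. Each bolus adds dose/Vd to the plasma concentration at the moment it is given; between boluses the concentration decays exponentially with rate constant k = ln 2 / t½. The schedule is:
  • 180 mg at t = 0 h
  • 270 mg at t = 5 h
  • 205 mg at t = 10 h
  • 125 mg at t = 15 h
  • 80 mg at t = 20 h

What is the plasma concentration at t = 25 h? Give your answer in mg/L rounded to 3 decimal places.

488.234 mg/L

k = ln 2 / 20 = 0.03466 per h
Dose 1 (180 mg at t=0 h): 180·exp(−0.03466·25) = 75.681 mg/L
Dose 2 (270 mg at t=5 h): 270·exp(−0.03466·20) = 135.000 mg/L
Dose 3 (205 mg at t=10 h): 205·exp(−0.03466·15) = 121.894 mg/L
Dose 4 (125 mg at t=15 h): 125·exp(−0.03466·10) = 88.388 mg/L
Dose 5 (80 mg at t=20 h): 80·exp(−0.03466·5) = 67.272 mg/L
C(25) = 75.681 + 135.000 + 121.894 + 88.388 + 67.272 = 488.234 mg/L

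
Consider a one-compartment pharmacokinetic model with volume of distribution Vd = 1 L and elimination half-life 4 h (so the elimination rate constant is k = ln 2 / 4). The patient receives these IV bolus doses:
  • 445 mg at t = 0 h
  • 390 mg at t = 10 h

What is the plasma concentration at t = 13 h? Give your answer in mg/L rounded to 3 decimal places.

k = ln 2 / 4 = 0.17329 per h
Dose 1 (445 mg at t=0 h): 445·exp(−0.17329·13) = 46.775 mg/L
Dose 2 (390 mg at t=10 h): 390·exp(−0.17329·3) = 231.895 mg/L
C(13) = 46.775 + 231.895 = 278.670 mg/L

278.670 mg/L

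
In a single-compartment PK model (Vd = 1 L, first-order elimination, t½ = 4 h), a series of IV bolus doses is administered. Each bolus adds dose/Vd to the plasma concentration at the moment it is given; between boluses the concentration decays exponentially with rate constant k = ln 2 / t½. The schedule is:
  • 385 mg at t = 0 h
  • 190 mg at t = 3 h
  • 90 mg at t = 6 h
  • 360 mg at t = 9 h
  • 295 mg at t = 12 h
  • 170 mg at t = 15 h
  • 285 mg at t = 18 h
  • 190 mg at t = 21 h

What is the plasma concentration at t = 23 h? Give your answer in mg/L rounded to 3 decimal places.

390.171 mg/L

k = ln 2 / 4 = 0.17329 per h
Dose 1 (385 mg at t=0 h): 385·exp(−0.17329·23) = 7.154 mg/L
Dose 2 (190 mg at t=3 h): 190·exp(−0.17329·20) = 5.938 mg/L
Dose 3 (90 mg at t=6 h): 90·exp(−0.17329·17) = 4.730 mg/L
Dose 4 (360 mg at t=9 h): 360·exp(−0.17329·14) = 31.820 mg/L
Dose 5 (295 mg at t=12 h): 295·exp(−0.17329·11) = 43.852 mg/L
Dose 6 (170 mg at t=15 h): 170·exp(−0.17329·8) = 42.500 mg/L
Dose 7 (285 mg at t=18 h): 285·exp(−0.17329·5) = 119.828 mg/L
Dose 8 (190 mg at t=21 h): 190·exp(−0.17329·2) = 134.350 mg/L
C(23) = 7.154 + 5.938 + 4.730 + 31.820 + 43.852 + 42.500 + 119.828 + 134.350 = 390.171 mg/L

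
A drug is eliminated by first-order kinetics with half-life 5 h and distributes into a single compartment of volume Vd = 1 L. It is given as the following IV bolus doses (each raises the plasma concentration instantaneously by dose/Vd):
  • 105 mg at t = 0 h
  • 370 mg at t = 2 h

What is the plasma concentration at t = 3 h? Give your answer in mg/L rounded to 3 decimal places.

391.378 mg/L

k = ln 2 / 5 = 0.13863 per h
Dose 1 (105 mg at t=0 h): 105·exp(−0.13863·3) = 69.274 mg/L
Dose 2 (370 mg at t=2 h): 370·exp(−0.13863·1) = 322.104 mg/L
C(3) = 69.274 + 322.104 = 391.378 mg/L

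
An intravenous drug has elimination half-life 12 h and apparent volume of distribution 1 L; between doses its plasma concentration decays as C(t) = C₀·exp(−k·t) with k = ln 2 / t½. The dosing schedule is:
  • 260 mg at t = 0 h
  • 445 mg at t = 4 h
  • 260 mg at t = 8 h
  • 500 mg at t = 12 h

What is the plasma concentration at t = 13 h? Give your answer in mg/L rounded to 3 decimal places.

k = ln 2 / 12 = 0.05776 per h
Dose 1 (260 mg at t=0 h): 260·exp(−0.05776·13) = 122.704 mg/L
Dose 2 (445 mg at t=4 h): 445·exp(−0.05776·9) = 264.599 mg/L
Dose 3 (260 mg at t=8 h): 260·exp(−0.05776·5) = 194.780 mg/L
Dose 4 (500 mg at t=12 h): 500·exp(−0.05776·1) = 471.937 mg/L
C(13) = 122.704 + 264.599 + 194.780 + 471.937 = 1054.019 mg/L

1054.019 mg/L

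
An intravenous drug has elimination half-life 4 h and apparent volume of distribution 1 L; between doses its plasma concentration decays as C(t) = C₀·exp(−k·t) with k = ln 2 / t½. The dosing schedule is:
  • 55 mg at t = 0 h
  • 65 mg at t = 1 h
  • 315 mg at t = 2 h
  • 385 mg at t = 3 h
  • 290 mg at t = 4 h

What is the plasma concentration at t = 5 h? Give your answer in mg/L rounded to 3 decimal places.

759.021 mg/L

k = ln 2 / 4 = 0.17329 per h
Dose 1 (55 mg at t=0 h): 55·exp(−0.17329·5) = 23.125 mg/L
Dose 2 (65 mg at t=1 h): 65·exp(−0.17329·4) = 32.500 mg/L
Dose 3 (315 mg at t=2 h): 315·exp(−0.17329·3) = 187.300 mg/L
Dose 4 (385 mg at t=3 h): 385·exp(−0.17329·2) = 272.236 mg/L
Dose 5 (290 mg at t=4 h): 290·exp(−0.17329·1) = 243.860 mg/L
C(5) = 23.125 + 32.500 + 187.300 + 272.236 + 243.860 = 759.021 mg/L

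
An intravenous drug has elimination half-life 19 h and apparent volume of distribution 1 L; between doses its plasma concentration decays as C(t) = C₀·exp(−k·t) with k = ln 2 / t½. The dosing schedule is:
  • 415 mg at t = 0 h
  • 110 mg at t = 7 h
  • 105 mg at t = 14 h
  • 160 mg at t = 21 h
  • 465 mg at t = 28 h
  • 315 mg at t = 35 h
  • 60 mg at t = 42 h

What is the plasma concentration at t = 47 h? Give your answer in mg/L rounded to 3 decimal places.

679.569 mg/L

k = ln 2 / 19 = 0.03648 per h
Dose 1 (415 mg at t=0 h): 415·exp(−0.03648·47) = 74.713 mg/L
Dose 2 (110 mg at t=7 h): 110·exp(−0.03648·40) = 25.565 mg/L
Dose 3 (105 mg at t=14 h): 105·exp(−0.03648·33) = 31.503 mg/L
Dose 4 (160 mg at t=21 h): 160·exp(−0.03648·26) = 61.970 mg/L
Dose 5 (465 mg at t=28 h): 465·exp(−0.03648·19) = 232.500 mg/L
Dose 6 (315 mg at t=35 h): 315·exp(−0.03648·12) = 203.323 mg/L
Dose 7 (60 mg at t=42 h): 60·exp(−0.03648·5) = 49.996 mg/L
C(47) = 74.713 + 25.565 + 31.503 + 61.970 + 232.500 + 203.323 + 49.996 = 679.569 mg/L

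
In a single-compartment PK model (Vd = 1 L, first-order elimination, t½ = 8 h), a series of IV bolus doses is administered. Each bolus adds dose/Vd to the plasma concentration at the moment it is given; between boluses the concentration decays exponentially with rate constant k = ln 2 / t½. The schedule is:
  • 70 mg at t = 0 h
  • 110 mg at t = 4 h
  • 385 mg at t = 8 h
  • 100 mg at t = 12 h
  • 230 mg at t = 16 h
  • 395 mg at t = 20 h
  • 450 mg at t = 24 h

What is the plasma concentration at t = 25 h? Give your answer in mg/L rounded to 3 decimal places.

k = ln 2 / 8 = 0.08664 per h
Dose 1 (70 mg at t=0 h): 70·exp(−0.08664·25) = 8.024 mg/L
Dose 2 (110 mg at t=4 h): 110·exp(−0.08664·21) = 17.832 mg/L
Dose 3 (385 mg at t=8 h): 385·exp(−0.08664·17) = 88.262 mg/L
Dose 4 (100 mg at t=12 h): 100·exp(−0.08664·13) = 32.421 mg/L
Dose 5 (230 mg at t=16 h): 230·exp(−0.08664·9) = 105.455 mg/L
Dose 6 (395 mg at t=20 h): 395·exp(−0.08664·5) = 256.126 mg/L
Dose 7 (450 mg at t=24 h): 450·exp(−0.08664·1) = 412.652 mg/L
C(25) = 8.024 + 17.832 + 88.262 + 32.421 + 105.455 + 256.126 + 412.652 = 920.771 mg/L

920.771 mg/L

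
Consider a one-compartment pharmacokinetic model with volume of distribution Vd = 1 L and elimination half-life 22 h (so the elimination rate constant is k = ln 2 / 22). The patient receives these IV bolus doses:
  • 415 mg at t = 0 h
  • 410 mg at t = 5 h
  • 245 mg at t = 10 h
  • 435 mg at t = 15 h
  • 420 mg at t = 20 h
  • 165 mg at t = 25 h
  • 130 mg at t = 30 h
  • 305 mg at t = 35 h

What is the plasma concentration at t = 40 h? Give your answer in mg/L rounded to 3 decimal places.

1228.808 mg/L

k = ln 2 / 22 = 0.03151 per h
Dose 1 (415 mg at t=0 h): 415·exp(−0.03151·40) = 117.685 mg/L
Dose 2 (410 mg at t=5 h): 410·exp(−0.03151·35) = 136.105 mg/L
Dose 3 (245 mg at t=10 h): 245·exp(−0.03151·30) = 95.207 mg/L
Dose 4 (435 mg at t=15 h): 435·exp(−0.03151·25) = 197.884 mg/L
Dose 5 (420 mg at t=20 h): 420·exp(−0.03151·20) = 223.659 mg/L
Dose 6 (165 mg at t=25 h): 165·exp(−0.03151·15) = 102.858 mg/L
Dose 7 (130 mg at t=30 h): 130·exp(−0.03151·10) = 94.866 mg/L
Dose 8 (305 mg at t=35 h): 305·exp(−0.03151·5) = 260.546 mg/L
C(40) = 117.685 + 136.105 + 95.207 + 197.884 + 223.659 + 102.858 + 94.866 + 260.546 = 1228.808 mg/L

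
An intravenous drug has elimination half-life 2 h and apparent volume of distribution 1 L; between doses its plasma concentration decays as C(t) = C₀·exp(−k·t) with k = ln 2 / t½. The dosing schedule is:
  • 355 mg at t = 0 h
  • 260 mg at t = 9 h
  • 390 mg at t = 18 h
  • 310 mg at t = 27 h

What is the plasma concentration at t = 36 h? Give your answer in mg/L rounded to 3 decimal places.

k = ln 2 / 2 = 0.34657 per h
Dose 1 (355 mg at t=0 h): 355·exp(−0.34657·36) = 0.001 mg/L
Dose 2 (260 mg at t=9 h): 260·exp(−0.34657·27) = 0.022 mg/L
Dose 3 (390 mg at t=18 h): 390·exp(−0.34657·18) = 0.762 mg/L
Dose 4 (310 mg at t=27 h): 310·exp(−0.34657·9) = 13.700 mg/L
C(36) = 0.001 + 0.022 + 0.762 + 13.700 = 14.486 mg/L

14.486 mg/L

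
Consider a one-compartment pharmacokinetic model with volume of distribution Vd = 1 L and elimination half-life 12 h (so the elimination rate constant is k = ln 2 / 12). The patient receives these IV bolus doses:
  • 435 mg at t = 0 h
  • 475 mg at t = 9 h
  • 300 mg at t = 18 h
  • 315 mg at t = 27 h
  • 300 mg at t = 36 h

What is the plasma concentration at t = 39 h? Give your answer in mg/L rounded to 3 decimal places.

k = ln 2 / 12 = 0.05776 per h
Dose 1 (435 mg at t=0 h): 435·exp(−0.05776·39) = 45.724 mg/L
Dose 2 (475 mg at t=9 h): 475·exp(−0.05776·30) = 83.969 mg/L
Dose 3 (300 mg at t=18 h): 300·exp(−0.05776·21) = 89.191 mg/L
Dose 4 (315 mg at t=27 h): 315·exp(−0.05776·12) = 157.500 mg/L
Dose 5 (300 mg at t=36 h): 300·exp(−0.05776·3) = 252.269 mg/L
C(39) = 45.724 + 83.969 + 89.191 + 157.500 + 252.269 = 628.652 mg/L

628.652 mg/L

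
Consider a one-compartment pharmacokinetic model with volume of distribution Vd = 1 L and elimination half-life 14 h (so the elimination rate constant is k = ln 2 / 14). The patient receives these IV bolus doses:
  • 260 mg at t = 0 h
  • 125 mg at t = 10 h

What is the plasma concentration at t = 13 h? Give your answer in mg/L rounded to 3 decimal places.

244.345 mg/L

k = ln 2 / 14 = 0.04951 per h
Dose 1 (260 mg at t=0 h): 260·exp(−0.04951·13) = 136.598 mg/L
Dose 2 (125 mg at t=10 h): 125·exp(−0.04951·3) = 107.747 mg/L
C(13) = 136.598 + 107.747 = 244.345 mg/L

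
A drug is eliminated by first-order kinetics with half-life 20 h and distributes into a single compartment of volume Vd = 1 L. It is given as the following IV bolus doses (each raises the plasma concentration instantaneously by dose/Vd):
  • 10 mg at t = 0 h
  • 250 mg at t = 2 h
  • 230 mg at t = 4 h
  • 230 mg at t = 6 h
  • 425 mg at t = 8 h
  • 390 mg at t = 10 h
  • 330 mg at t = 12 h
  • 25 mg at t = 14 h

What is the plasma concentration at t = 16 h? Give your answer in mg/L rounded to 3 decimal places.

k = ln 2 / 20 = 0.03466 per h
Dose 1 (10 mg at t=0 h): 10·exp(−0.03466·16) = 5.743 mg/L
Dose 2 (250 mg at t=2 h): 250·exp(−0.03466·14) = 153.893 mg/L
Dose 3 (230 mg at t=4 h): 230·exp(−0.03466·12) = 151.743 mg/L
Dose 4 (230 mg at t=6 h): 230·exp(−0.03466·10) = 162.635 mg/L
Dose 5 (425 mg at t=8 h): 425·exp(−0.03466·8) = 322.090 mg/L
Dose 6 (390 mg at t=10 h): 390·exp(−0.03466·6) = 316.778 mg/L
Dose 7 (330 mg at t=12 h): 330·exp(−0.03466·4) = 287.282 mg/L
Dose 8 (25 mg at t=14 h): 25·exp(−0.03466·2) = 23.326 mg/L
C(16) = 5.743 + 153.893 + 151.743 + 162.635 + 322.090 + 316.778 + 287.282 + 23.326 = 1423.490 mg/L

1423.490 mg/L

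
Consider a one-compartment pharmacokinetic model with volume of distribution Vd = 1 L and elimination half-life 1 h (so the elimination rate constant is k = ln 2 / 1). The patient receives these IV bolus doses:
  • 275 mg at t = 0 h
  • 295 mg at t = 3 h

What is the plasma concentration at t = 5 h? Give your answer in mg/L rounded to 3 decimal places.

82.344 mg/L

k = ln 2 / 1 = 0.69315 per h
Dose 1 (275 mg at t=0 h): 275·exp(−0.69315·5) = 8.594 mg/L
Dose 2 (295 mg at t=3 h): 295·exp(−0.69315·2) = 73.750 mg/L
C(5) = 8.594 + 73.750 = 82.344 mg/L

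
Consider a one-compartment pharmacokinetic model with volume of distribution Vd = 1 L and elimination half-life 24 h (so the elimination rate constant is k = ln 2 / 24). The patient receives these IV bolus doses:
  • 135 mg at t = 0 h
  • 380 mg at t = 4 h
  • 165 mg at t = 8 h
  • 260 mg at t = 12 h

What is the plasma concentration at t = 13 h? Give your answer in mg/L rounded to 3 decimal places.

k = ln 2 / 24 = 0.02888 per h
Dose 1 (135 mg at t=0 h): 135·exp(−0.02888·13) = 92.742 mg/L
Dose 2 (380 mg at t=4 h): 380·exp(−0.02888·9) = 293.020 mg/L
Dose 3 (165 mg at t=8 h): 165·exp(−0.02888·5) = 142.814 mg/L
Dose 4 (260 mg at t=12 h): 260·exp(−0.02888·1) = 252.598 mg/L
C(13) = 92.742 + 293.020 + 142.814 + 252.598 = 781.174 mg/L

781.174 mg/L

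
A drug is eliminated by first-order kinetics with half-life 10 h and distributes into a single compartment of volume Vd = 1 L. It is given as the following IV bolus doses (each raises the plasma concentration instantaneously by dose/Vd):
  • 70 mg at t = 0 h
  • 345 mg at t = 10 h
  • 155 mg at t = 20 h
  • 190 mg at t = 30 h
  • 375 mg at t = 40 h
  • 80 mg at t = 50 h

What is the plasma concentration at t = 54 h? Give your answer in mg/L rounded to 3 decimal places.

k = ln 2 / 10 = 0.06931 per h
Dose 1 (70 mg at t=0 h): 70·exp(−0.06931·54) = 1.658 mg/L
Dose 2 (345 mg at t=10 h): 345·exp(−0.06931·44) = 16.341 mg/L
Dose 3 (155 mg at t=20 h): 155·exp(−0.06931·34) = 14.684 mg/L
Dose 4 (190 mg at t=30 h): 190·exp(−0.06931·24) = 35.998 mg/L
Dose 5 (375 mg at t=40 h): 375·exp(−0.06931·14) = 142.098 mg/L
Dose 6 (80 mg at t=50 h): 80·exp(−0.06931·4) = 60.629 mg/L
C(54) = 1.658 + 16.341 + 14.684 + 35.998 + 142.098 + 60.629 = 271.408 mg/L

271.408 mg/L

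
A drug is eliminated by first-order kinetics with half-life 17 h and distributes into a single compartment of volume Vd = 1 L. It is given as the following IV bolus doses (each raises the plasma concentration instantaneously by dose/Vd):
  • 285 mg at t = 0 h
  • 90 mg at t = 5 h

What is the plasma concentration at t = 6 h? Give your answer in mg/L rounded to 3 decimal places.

309.555 mg/L

k = ln 2 / 17 = 0.04077 per h
Dose 1 (285 mg at t=0 h): 285·exp(−0.04077·6) = 223.151 mg/L
Dose 2 (90 mg at t=5 h): 90·exp(−0.04077·1) = 86.404 mg/L
C(6) = 223.151 + 86.404 = 309.555 mg/L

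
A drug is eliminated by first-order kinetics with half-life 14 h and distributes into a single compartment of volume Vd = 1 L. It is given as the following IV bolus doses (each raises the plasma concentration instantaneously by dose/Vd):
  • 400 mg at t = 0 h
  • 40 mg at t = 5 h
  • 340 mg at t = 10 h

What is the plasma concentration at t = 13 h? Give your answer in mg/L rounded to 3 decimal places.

530.140 mg/L

k = ln 2 / 14 = 0.04951 per h
Dose 1 (400 mg at t=0 h): 400·exp(−0.04951·13) = 210.151 mg/L
Dose 2 (40 mg at t=5 h): 40·exp(−0.04951·8) = 26.918 mg/L
Dose 3 (340 mg at t=10 h): 340·exp(−0.04951·3) = 293.071 mg/L
C(13) = 210.151 + 26.918 + 293.071 = 530.140 mg/L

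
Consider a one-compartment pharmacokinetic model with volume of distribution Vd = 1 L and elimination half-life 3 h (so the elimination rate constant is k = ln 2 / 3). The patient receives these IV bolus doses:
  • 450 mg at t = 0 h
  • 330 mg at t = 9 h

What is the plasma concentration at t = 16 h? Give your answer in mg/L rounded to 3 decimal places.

76.642 mg/L

k = ln 2 / 3 = 0.23105 per h
Dose 1 (450 mg at t=0 h): 450·exp(−0.23105·16) = 11.161 mg/L
Dose 2 (330 mg at t=9 h): 330·exp(−0.23105·7) = 65.480 mg/L
C(16) = 11.161 + 65.480 = 76.642 mg/L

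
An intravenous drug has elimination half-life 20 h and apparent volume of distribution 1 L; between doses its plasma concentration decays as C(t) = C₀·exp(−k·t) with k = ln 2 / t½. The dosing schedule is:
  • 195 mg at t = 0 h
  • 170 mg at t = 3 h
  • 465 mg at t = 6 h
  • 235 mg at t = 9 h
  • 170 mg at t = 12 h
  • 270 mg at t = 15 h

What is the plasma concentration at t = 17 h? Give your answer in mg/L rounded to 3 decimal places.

k = ln 2 / 20 = 0.03466 per h
Dose 1 (195 mg at t=0 h): 195·exp(−0.03466·17) = 108.183 mg/L
Dose 2 (170 mg at t=3 h): 170·exp(−0.03466·14) = 104.647 mg/L
Dose 3 (465 mg at t=6 h): 465·exp(−0.03466·11) = 317.604 mg/L
Dose 4 (235 mg at t=9 h): 235·exp(−0.03466·8) = 178.097 mg/L
Dose 5 (170 mg at t=12 h): 170·exp(−0.03466·5) = 142.952 mg/L
Dose 6 (270 mg at t=15 h): 270·exp(−0.03466·2) = 251.919 mg/L
C(17) = 108.183 + 104.647 + 317.604 + 178.097 + 142.952 + 251.919 = 1103.403 mg/L

1103.403 mg/L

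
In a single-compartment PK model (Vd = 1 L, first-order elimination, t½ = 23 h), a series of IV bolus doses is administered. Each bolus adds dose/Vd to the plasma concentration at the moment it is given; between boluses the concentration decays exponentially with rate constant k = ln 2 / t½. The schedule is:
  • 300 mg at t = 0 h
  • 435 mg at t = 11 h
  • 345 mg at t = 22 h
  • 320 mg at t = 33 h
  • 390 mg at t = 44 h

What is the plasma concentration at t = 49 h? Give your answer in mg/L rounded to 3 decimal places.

k = ln 2 / 23 = 0.03014 per h
Dose 1 (300 mg at t=0 h): 300·exp(−0.03014·49) = 68.517 mg/L
Dose 2 (435 mg at t=11 h): 435·exp(−0.03014·38) = 138.400 mg/L
Dose 3 (345 mg at t=22 h): 345·exp(−0.03014·27) = 152.910 mg/L
Dose 4 (320 mg at t=33 h): 320·exp(−0.03014·16) = 197.578 mg/L
Dose 5 (390 mg at t=44 h): 390·exp(−0.03014·5) = 335.447 mg/L
C(49) = 68.517 + 138.400 + 152.910 + 197.578 + 335.447 = 892.851 mg/L

892.851 mg/L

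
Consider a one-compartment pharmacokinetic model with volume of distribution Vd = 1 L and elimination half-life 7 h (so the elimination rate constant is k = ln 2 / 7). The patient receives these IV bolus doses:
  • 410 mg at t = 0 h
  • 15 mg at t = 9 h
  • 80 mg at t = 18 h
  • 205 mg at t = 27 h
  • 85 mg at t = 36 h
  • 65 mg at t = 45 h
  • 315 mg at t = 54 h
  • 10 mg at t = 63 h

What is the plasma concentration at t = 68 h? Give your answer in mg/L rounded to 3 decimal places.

k = ln 2 / 7 = 0.09902 per h
Dose 1 (410 mg at t=0 h): 410·exp(−0.09902·68) = 0.488 mg/L
Dose 2 (15 mg at t=9 h): 15·exp(−0.09902·59) = 0.044 mg/L
Dose 3 (80 mg at t=18 h): 80·exp(−0.09902·50) = 0.566 mg/L
Dose 4 (205 mg at t=27 h): 205·exp(−0.09902·41) = 3.537 mg/L
Dose 5 (85 mg at t=36 h): 85·exp(−0.09902·32) = 3.575 mg/L
Dose 6 (65 mg at t=45 h): 65·exp(−0.09902·23) = 6.665 mg/L
Dose 7 (315 mg at t=54 h): 315·exp(−0.09902·14) = 78.750 mg/L
Dose 8 (10 mg at t=63 h): 10·exp(−0.09902·5) = 6.095 mg/L
C(68) = 0.488 + 0.044 + 0.566 + 3.537 + 3.575 + 6.665 + 78.750 + 6.095 = 99.720 mg/L

99.720 mg/L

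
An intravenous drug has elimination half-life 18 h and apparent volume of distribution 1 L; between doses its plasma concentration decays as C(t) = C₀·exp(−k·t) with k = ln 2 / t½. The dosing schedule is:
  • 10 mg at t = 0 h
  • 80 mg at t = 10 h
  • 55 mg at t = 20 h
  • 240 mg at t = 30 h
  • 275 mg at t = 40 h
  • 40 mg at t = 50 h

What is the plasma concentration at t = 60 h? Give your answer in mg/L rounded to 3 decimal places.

k = ln 2 / 18 = 0.03851 per h
Dose 1 (10 mg at t=0 h): 10·exp(−0.03851·60) = 0.992 mg/L
Dose 2 (80 mg at t=10 h): 80·exp(−0.03851·50) = 11.665 mg/L
Dose 3 (55 mg at t=20 h): 55·exp(−0.03851·40) = 11.787 mg/L
Dose 4 (240 mg at t=30 h): 240·exp(−0.03851·30) = 75.595 mg/L
Dose 5 (275 mg at t=40 h): 275·exp(−0.03851·20) = 127.308 mg/L
Dose 6 (40 mg at t=50 h): 40·exp(−0.03851·10) = 27.216 mg/L
C(60) = 0.992 + 11.665 + 11.787 + 75.595 + 127.308 + 27.216 = 254.563 mg/L

254.563 mg/L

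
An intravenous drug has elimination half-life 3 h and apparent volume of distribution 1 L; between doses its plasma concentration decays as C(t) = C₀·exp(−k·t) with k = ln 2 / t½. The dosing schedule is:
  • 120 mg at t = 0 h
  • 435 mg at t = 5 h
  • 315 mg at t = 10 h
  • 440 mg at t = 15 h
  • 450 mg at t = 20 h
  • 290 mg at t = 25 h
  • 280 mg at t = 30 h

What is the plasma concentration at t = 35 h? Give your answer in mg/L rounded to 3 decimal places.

136.798 mg/L

k = ln 2 / 3 = 0.23105 per h
Dose 1 (120 mg at t=0 h): 120·exp(−0.23105·35) = 0.037 mg/L
Dose 2 (435 mg at t=5 h): 435·exp(−0.23105·30) = 0.425 mg/L
Dose 3 (315 mg at t=10 h): 315·exp(−0.23105·25) = 0.977 mg/L
Dose 4 (440 mg at t=15 h): 440·exp(−0.23105·20) = 4.331 mg/L
Dose 5 (450 mg at t=20 h): 450·exp(−0.23105·15) = 14.063 mg/L
Dose 6 (290 mg at t=25 h): 290·exp(−0.23105·10) = 28.772 mg/L
Dose 7 (280 mg at t=30 h): 280·exp(−0.23105·5) = 88.194 mg/L
C(35) = 0.037 + 0.425 + 0.977 + 4.331 + 14.063 + 28.772 + 88.194 = 136.798 mg/L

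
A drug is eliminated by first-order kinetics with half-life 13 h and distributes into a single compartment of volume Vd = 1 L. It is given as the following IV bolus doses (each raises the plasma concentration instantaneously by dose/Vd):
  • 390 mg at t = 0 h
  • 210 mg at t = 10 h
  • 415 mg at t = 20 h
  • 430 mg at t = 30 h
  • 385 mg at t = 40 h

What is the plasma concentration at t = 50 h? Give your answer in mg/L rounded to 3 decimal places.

k = ln 2 / 13 = 0.05332 per h
Dose 1 (390 mg at t=0 h): 390·exp(−0.05332·50) = 27.118 mg/L
Dose 2 (210 mg at t=10 h): 210·exp(−0.05332·40) = 24.887 mg/L
Dose 3 (415 mg at t=20 h): 415·exp(−0.05332·30) = 83.823 mg/L
Dose 4 (430 mg at t=30 h): 430·exp(−0.05332·20) = 148.029 mg/L
Dose 5 (385 mg at t=40 h): 385·exp(−0.05332·10) = 225.891 mg/L
C(50) = 27.118 + 24.887 + 83.823 + 148.029 + 225.891 = 509.748 mg/L

509.748 mg/L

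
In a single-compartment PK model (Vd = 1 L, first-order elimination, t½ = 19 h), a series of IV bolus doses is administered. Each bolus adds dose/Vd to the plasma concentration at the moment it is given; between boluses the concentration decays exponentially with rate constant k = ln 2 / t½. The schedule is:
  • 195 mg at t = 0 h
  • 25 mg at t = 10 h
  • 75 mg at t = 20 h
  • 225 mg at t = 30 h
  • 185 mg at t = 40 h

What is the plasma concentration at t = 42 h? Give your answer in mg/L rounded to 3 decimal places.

400.736 mg/L

k = ln 2 / 19 = 0.03648 per h
Dose 1 (195 mg at t=0 h): 195·exp(−0.03648·42) = 42.131 mg/L
Dose 2 (25 mg at t=10 h): 25·exp(−0.03648·32) = 7.779 mg/L
Dose 3 (75 mg at t=20 h): 75·exp(−0.03648·22) = 33.612 mg/L
Dose 4 (225 mg at t=30 h): 225·exp(−0.03648·12) = 145.231 mg/L
Dose 5 (185 mg at t=40 h): 185·exp(−0.03648·2) = 171.983 mg/L
C(42) = 42.131 + 7.779 + 33.612 + 145.231 + 171.983 = 400.736 mg/L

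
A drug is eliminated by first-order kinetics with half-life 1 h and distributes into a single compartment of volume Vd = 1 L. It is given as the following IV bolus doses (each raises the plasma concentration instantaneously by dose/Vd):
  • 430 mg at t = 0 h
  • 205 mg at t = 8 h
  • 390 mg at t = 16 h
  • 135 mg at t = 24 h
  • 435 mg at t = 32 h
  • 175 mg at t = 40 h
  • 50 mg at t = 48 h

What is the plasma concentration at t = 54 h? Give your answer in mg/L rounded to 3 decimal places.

0.792 mg/L

k = ln 2 / 1 = 0.69315 per h
Dose 1 (430 mg at t=0 h): 430·exp(−0.69315·54) = 0.000 mg/L
Dose 2 (205 mg at t=8 h): 205·exp(−0.69315·46) = 0.000 mg/L
Dose 3 (390 mg at t=16 h): 390·exp(−0.69315·38) = 0.000 mg/L
Dose 4 (135 mg at t=24 h): 135·exp(−0.69315·30) = 0.000 mg/L
Dose 5 (435 mg at t=32 h): 435·exp(−0.69315·22) = 0.000 mg/L
Dose 6 (175 mg at t=40 h): 175·exp(−0.69315·14) = 0.011 mg/L
Dose 7 (50 mg at t=48 h): 50·exp(−0.69315·6) = 0.781 mg/L
C(54) = 0.000 + 0.000 + 0.000 + 0.000 + 0.000 + 0.011 + 0.781 = 0.792 mg/L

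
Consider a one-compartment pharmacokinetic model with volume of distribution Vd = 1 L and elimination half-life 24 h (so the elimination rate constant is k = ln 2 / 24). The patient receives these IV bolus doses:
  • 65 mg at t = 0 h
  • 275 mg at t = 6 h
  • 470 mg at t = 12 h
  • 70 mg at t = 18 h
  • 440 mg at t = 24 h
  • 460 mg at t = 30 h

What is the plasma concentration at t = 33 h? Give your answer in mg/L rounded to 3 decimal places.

k = ln 2 / 24 = 0.02888 per h
Dose 1 (65 mg at t=0 h): 65·exp(−0.02888·33) = 25.061 mg/L
Dose 2 (275 mg at t=6 h): 275·exp(−0.02888·27) = 126.088 mg/L
Dose 3 (470 mg at t=12 h): 470·exp(−0.02888·21) = 256.269 mg/L
Dose 4 (70 mg at t=18 h): 70·exp(−0.02888·15) = 45.389 mg/L
Dose 5 (440 mg at t=24 h): 440·exp(−0.02888·9) = 339.286 mg/L
Dose 6 (460 mg at t=30 h): 460·exp(−0.02888·3) = 421.822 mg/L
C(33) = 25.061 + 126.088 + 256.269 + 45.389 + 339.286 + 421.822 = 1213.916 mg/L

1213.916 mg/L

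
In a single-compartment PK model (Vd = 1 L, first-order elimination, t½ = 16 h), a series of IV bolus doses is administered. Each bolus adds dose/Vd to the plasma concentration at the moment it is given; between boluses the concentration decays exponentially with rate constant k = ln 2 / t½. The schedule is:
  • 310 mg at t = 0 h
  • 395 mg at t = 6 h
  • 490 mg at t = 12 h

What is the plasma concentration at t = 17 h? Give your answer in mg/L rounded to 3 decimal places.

k = ln 2 / 16 = 0.04332 per h
Dose 1 (310 mg at t=0 h): 310·exp(−0.04332·17) = 148.429 mg/L
Dose 2 (395 mg at t=6 h): 395·exp(−0.04332·11) = 245.267 mg/L
Dose 3 (490 mg at t=12 h): 490·exp(−0.04332·5) = 394.570 mg/L
C(17) = 148.429 + 245.267 + 394.570 = 788.266 mg/L

788.266 mg/L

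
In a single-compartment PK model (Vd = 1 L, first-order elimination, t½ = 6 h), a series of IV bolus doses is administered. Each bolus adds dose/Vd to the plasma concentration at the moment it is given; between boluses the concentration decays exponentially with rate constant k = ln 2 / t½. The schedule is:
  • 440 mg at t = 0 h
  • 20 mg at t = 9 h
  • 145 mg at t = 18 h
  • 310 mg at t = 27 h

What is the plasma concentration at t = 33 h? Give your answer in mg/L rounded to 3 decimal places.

191.605 mg/L

k = ln 2 / 6 = 0.11552 per h
Dose 1 (440 mg at t=0 h): 440·exp(−0.11552·33) = 9.723 mg/L
Dose 2 (20 mg at t=9 h): 20·exp(−0.11552·24) = 1.250 mg/L
Dose 3 (145 mg at t=18 h): 145·exp(−0.11552·15) = 25.633 mg/L
Dose 4 (310 mg at t=27 h): 310·exp(−0.11552·6) = 155.000 mg/L
C(33) = 9.723 + 1.250 + 25.633 + 155.000 = 191.605 mg/L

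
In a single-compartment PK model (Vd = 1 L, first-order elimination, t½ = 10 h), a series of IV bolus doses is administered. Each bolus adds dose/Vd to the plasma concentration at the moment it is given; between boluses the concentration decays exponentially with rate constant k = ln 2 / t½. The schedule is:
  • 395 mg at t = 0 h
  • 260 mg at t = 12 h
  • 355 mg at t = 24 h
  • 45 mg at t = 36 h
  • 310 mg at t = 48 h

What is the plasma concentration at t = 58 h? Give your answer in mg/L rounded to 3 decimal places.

216.234 mg/L

k = ln 2 / 10 = 0.06931 per h
Dose 1 (395 mg at t=0 h): 395·exp(−0.06931·58) = 7.090 mg/L
Dose 2 (260 mg at t=12 h): 260·exp(−0.06931·46) = 10.721 mg/L
Dose 3 (355 mg at t=24 h): 355·exp(−0.06931·34) = 33.630 mg/L
Dose 4 (45 mg at t=36 h): 45·exp(−0.06931·22) = 9.794 mg/L
Dose 5 (310 mg at t=48 h): 310·exp(−0.06931·10) = 155.000 mg/L
C(58) = 7.090 + 10.721 + 33.630 + 9.794 + 155.000 = 216.234 mg/L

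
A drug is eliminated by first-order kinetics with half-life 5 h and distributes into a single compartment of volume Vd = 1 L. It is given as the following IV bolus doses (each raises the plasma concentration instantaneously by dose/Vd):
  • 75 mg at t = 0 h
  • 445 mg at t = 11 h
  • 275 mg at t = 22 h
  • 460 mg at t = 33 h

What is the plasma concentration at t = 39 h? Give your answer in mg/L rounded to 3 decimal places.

k = ln 2 / 5 = 0.13863 per h
Dose 1 (75 mg at t=0 h): 75·exp(−0.13863·39) = 0.337 mg/L
Dose 2 (445 mg at t=11 h): 445·exp(−0.13863·28) = 9.175 mg/L
Dose 3 (275 mg at t=22 h): 275·exp(−0.13863·17) = 26.051 mg/L
Dose 4 (460 mg at t=33 h): 460·exp(−0.13863·6) = 200.227 mg/L
C(39) = 0.337 + 9.175 + 26.051 + 200.227 = 235.789 mg/L

235.789 mg/L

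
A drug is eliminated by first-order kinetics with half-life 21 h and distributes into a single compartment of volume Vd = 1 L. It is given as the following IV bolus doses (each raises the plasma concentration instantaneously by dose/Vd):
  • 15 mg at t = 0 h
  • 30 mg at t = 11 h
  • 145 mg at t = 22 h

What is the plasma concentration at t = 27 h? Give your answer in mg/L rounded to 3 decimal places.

k = ln 2 / 21 = 0.03301 per h
Dose 1 (15 mg at t=0 h): 15·exp(−0.03301·27) = 6.153 mg/L
Dose 2 (30 mg at t=11 h): 30·exp(−0.03301·16) = 17.692 mg/L
Dose 3 (145 mg at t=22 h): 145·exp(−0.03301·5) = 122.940 mg/L
C(27) = 6.153 + 17.692 + 122.940 = 146.784 mg/L

146.784 mg/L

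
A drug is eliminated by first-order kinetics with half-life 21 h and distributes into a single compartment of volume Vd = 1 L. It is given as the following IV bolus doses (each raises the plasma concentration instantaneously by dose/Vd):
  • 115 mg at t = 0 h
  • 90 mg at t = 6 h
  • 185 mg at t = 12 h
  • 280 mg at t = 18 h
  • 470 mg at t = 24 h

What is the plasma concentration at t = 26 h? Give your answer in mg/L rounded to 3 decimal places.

866.801 mg/L

k = ln 2 / 21 = 0.03301 per h
Dose 1 (115 mg at t=0 h): 115·exp(−0.03301·26) = 48.752 mg/L
Dose 2 (90 mg at t=6 h): 90·exp(−0.03301·20) = 46.510 mg/L
Dose 3 (185 mg at t=12 h): 185·exp(−0.03301·14) = 116.543 mg/L
Dose 4 (280 mg at t=18 h): 280·exp(−0.03301·8) = 215.021 mg/L
Dose 5 (470 mg at t=24 h): 470·exp(−0.03301·2) = 439.975 mg/L
C(26) = 48.752 + 46.510 + 116.543 + 215.021 + 439.975 = 866.801 mg/L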